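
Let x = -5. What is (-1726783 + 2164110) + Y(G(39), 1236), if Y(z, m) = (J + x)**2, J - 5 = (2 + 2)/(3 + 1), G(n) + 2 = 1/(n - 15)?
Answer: 437328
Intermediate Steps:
G(n) = -2 + 1/(-15 + n) (G(n) = -2 + 1/(n - 15) = -2 + 1/(-15 + n))
J = 6 (J = 5 + (2 + 2)/(3 + 1) = 5 + 4/4 = 5 + 4*(1/4) = 5 + 1 = 6)
Y(z, m) = 1 (Y(z, m) = (6 - 5)**2 = 1**2 = 1)
(-1726783 + 2164110) + Y(G(39), 1236) = (-1726783 + 2164110) + 1 = 437327 + 1 = 437328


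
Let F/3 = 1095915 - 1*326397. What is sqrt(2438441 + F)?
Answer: sqrt(4746995) ≈ 2178.8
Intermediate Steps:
F = 2308554 (F = 3*(1095915 - 1*326397) = 3*(1095915 - 326397) = 3*769518 = 2308554)
sqrt(2438441 + F) = sqrt(2438441 + 2308554) = sqrt(4746995)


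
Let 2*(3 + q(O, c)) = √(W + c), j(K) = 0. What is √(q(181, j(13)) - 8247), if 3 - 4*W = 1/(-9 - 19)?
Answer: √(-6468000 + 14*√595)/28 ≈ 90.827*I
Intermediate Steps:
W = 85/112 (W = ¾ - 1/(4*(-9 - 19)) = ¾ - ¼/(-28) = ¾ - ¼*(-1/28) = ¾ + 1/112 = 85/112 ≈ 0.75893)
q(O, c) = -3 + √(85/112 + c)/2
√(q(181, j(13)) - 8247) = √((-3 + √(595 + 784*0)/56) - 8247) = √((-3 + √(595 + 0)/56) - 8247) = √((-3 + √595/56) - 8247) = √(-8250 + √595/56)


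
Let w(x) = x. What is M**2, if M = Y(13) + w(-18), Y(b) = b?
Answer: 25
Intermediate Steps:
M = -5 (M = 13 - 18 = -5)
M**2 = (-5)**2 = 25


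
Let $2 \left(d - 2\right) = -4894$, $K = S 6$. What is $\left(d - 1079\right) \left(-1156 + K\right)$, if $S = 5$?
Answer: $3968024$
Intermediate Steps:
$K = 30$ ($K = 5 \cdot 6 = 30$)
$d = -2445$ ($d = 2 + \frac{1}{2} \left(-4894\right) = 2 - 2447 = -2445$)
$\left(d - 1079\right) \left(-1156 + K\right) = \left(-2445 - 1079\right) \left(-1156 + 30\right) = \left(-3524\right) \left(-1126\right) = 3968024$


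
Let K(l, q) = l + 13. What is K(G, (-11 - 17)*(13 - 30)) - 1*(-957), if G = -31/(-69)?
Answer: 66961/69 ≈ 970.45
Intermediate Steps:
G = 31/69 (G = -31*(-1/69) = 31/69 ≈ 0.44928)
K(l, q) = 13 + l
K(G, (-11 - 17)*(13 - 30)) - 1*(-957) = (13 + 31/69) - 1*(-957) = 928/69 + 957 = 66961/69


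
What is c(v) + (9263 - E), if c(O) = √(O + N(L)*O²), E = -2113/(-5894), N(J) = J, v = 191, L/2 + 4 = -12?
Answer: 54594009/5894 + 3*I*√129689 ≈ 9262.6 + 1080.4*I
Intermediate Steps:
L = -32 (L = -8 + 2*(-12) = -8 - 24 = -32)
E = 2113/5894 (E = -2113*(-1/5894) = 2113/5894 ≈ 0.35850)
c(O) = √(O - 32*O²)
c(v) + (9263 - E) = √(191*(1 - 32*191)) + (9263 - 1*2113/5894) = √(191*(1 - 6112)) + (9263 - 2113/5894) = √(191*(-6111)) + 54594009/5894 = √(-1167201) + 54594009/5894 = 3*I*√129689 + 54594009/5894 = 54594009/5894 + 3*I*√129689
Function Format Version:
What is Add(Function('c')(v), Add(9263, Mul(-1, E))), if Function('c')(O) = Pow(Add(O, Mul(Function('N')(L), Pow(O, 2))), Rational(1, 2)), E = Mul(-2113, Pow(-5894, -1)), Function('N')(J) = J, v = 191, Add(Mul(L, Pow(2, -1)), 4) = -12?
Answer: Add(Rational(54594009, 5894), Mul(3, I, Pow(129689, Rational(1, 2)))) ≈ Add(9262.6, Mul(1080.4, I))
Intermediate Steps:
L = -32 (L = Add(-8, Mul(2, -12)) = Add(-8, -24) = -32)
E = Rational(2113, 5894) (E = Mul(-2113, Rational(-1, 5894)) = Rational(2113, 5894) ≈ 0.35850)
Function('c')(O) = Pow(Add(O, Mul(-32, Pow(O, 2))), Rational(1, 2))
Add(Function('c')(v), Add(9263, Mul(-1, E))) = Add(Pow(Mul(191, Add(1, Mul(-32, 191))), Rational(1, 2)), Add(9263, Mul(-1, Rational(2113, 5894)))) = Add(Pow(Mul(191, Add(1, -6112)), Rational(1, 2)), Add(9263, Rational(-2113, 5894))) = Add(Pow(Mul(191, -6111), Rational(1, 2)), Rational(54594009, 5894)) = Add(Pow(-1167201, Rational(1, 2)), Rational(54594009, 5894)) = Add(Mul(3, I, Pow(129689, Rational(1, 2))), Rational(54594009, 5894)) = Add(Rational(54594009, 5894), Mul(3, I, Pow(129689, Rational(1, 2))))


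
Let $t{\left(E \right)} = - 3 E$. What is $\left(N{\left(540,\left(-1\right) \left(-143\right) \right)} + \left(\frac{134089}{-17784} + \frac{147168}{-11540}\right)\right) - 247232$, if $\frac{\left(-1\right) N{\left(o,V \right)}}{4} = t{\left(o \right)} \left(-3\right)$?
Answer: $- \frac{13683138792173}{51306840} \approx -2.6669 \cdot 10^{5}$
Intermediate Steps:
$N{\left(o,V \right)} = - 36 o$ ($N{\left(o,V \right)} = - 4 - 3 o \left(-3\right) = - 4 \cdot 9 o = - 36 o$)
$\left(N{\left(540,\left(-1\right) \left(-143\right) \right)} + \left(\frac{134089}{-17784} + \frac{147168}{-11540}\right)\right) - 247232 = \left(\left(-36\right) 540 + \left(\frac{134089}{-17784} + \frac{147168}{-11540}\right)\right) - 247232 = \left(-19440 + \left(134089 \left(- \frac{1}{17784}\right) + 147168 \left(- \frac{1}{11540}\right)\right)\right) - 247232 = \left(-19440 - \frac{1041155693}{51306840}\right) - 247232 = - \frac{998446125293}{51306840} - 247232 = - \frac{13683138792173}{51306840}$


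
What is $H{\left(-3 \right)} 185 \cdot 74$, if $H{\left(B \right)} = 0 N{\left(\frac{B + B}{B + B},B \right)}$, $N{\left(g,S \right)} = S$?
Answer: $0$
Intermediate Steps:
$H{\left(B \right)} = 0$ ($H{\left(B \right)} = 0 B = 0$)
$H{\left(-3 \right)} 185 \cdot 74 = 0 \cdot 185 \cdot 74 = 0 \cdot 74 = 0$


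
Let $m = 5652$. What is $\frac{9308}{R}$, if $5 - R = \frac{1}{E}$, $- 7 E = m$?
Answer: $\frac{52608816}{28267} \approx 1861.1$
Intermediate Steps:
$E = - \frac{5652}{7}$ ($E = \left(- \frac{1}{7}\right) 5652 = - \frac{5652}{7} \approx -807.43$)
$R = \frac{28267}{5652}$ ($R = 5 - \frac{1}{- \frac{5652}{7}} = 5 - - \frac{7}{5652} = 5 + \frac{7}{5652} = \frac{28267}{5652} \approx 5.0012$)
$\frac{9308}{R} = \frac{9308}{\frac{28267}{5652}} = 9308 \cdot \frac{5652}{28267} = \frac{52608816}{28267}$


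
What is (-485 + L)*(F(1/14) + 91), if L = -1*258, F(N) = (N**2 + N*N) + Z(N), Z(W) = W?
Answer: -3316009/49 ≈ -67674.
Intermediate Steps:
F(N) = N + 2*N**2 (F(N) = (N**2 + N*N) + N = (N**2 + N**2) + N = 2*N**2 + N = N + 2*N**2)
L = -258
(-485 + L)*(F(1/14) + 91) = (-485 - 258)*((1 + 2/14)/14 + 91) = -743*((1 + 2*(1/14))/14 + 91) = -743*((1 + 1/7)/14 + 91) = -743*((1/14)*(8/7) + 91) = -743*(4/49 + 91) = -743*4463/49 = -3316009/49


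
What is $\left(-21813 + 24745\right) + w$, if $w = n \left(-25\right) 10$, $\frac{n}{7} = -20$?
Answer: $37932$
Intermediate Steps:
$n = -140$ ($n = 7 \left(-20\right) = -140$)
$w = 35000$ ($w = \left(-140\right) \left(-25\right) 10 = 3500 \cdot 10 = 35000$)
$\left(-21813 + 24745\right) + w = \left(-21813 + 24745\right) + 35000 = 2932 + 35000 = 37932$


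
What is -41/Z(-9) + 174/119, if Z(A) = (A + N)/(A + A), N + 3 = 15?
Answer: 29448/119 ≈ 247.46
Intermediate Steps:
N = 12 (N = -3 + 15 = 12)
Z(A) = (12 + A)/(2*A) (Z(A) = (A + 12)/(A + A) = (12 + A)/((2*A)) = (12 + A)*(1/(2*A)) = (12 + A)/(2*A))
-41/Z(-9) + 174/119 = -41*(-18/(12 - 9)) + 174/119 = -41/((1/2)*(-1/9)*3) + 174*(1/119) = -41/(-1/6) + 174/119 = -41*(-6) + 174/119 = 246 + 174/119 = 29448/119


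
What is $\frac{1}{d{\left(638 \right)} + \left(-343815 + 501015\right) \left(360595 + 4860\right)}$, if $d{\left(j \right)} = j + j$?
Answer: $\frac{1}{57449527276} \approx 1.7407 \cdot 10^{-11}$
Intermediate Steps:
$d{\left(j \right)} = 2 j$
$\frac{1}{d{\left(638 \right)} + \left(-343815 + 501015\right) \left(360595 + 4860\right)} = \frac{1}{2 \cdot 638 + \left(-343815 + 501015\right) \left(360595 + 4860\right)} = \frac{1}{1276 + 157200 \cdot 365455} = \frac{1}{1276 + 57449526000} = \frac{1}{57449527276}$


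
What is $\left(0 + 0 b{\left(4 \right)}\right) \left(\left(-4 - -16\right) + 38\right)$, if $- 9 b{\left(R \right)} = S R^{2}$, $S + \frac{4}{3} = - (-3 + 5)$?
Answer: $0$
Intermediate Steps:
$S = - \frac{10}{3}$ ($S = - \frac{4}{3} - \left(-3 + 5\right) = - \frac{4}{3} - 2 = - \frac{10}{3} \approx -3.3333$)
$b{\left(R \right)} = \frac{10 R^{2}}{27}$ ($b{\left(R \right)} = - \frac{\left(- \frac{10}{3}\right) R^{2}}{9} = \frac{10 R^{2}}{27}$)
$\left(0 + 0 b{\left(4 \right)}\right) \left(\left(-4 - -16\right) + 38\right) = \left(0 + 0 \frac{10 \cdot 4^{2}}{27}\right) \left(\left(-4 - -16\right) + 38\right) = \left(0 + 0 \cdot \frac{10}{27} \cdot 16\right) \left(\left(-4 + 16\right) + 38\right) = \left(0 + 0 \cdot \frac{160}{27}\right) \left(12 + 38\right) = \left(0 + 0\right) 50 = 0 \cdot 50 = 0$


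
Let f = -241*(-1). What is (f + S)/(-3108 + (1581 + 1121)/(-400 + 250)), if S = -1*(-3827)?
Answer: -305100/234451 ≈ -1.3013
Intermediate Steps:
S = 3827
f = 241
(f + S)/(-3108 + (1581 + 1121)/(-400 + 250)) = (241 + 3827)/(-3108 + (1581 + 1121)/(-400 + 250)) = 4068/(-3108 + 2702/(-150)) = 4068/(-3108 + 2702*(-1/150)) = 4068/(-3108 - 1351/75) = 4068/(-234451/75) = 4068*(-75/234451) = -305100/234451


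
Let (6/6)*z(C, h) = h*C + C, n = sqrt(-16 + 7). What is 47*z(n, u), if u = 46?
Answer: 6627*I ≈ 6627.0*I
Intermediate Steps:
n = 3*I (n = sqrt(-9) = 3*I ≈ 3.0*I)
z(C, h) = C + C*h (z(C, h) = h*C + C = C*h + C = C + C*h)
47*z(n, u) = 47*((3*I)*(1 + 46)) = 47*((3*I)*47) = 47*(141*I) = 6627*I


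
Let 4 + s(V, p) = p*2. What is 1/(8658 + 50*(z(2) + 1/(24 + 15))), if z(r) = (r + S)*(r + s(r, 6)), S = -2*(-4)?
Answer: 39/532712 ≈ 7.3210e-5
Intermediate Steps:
s(V, p) = -4 + 2*p (s(V, p) = -4 + p*2 = -4 + 2*p)
S = 8
z(r) = (8 + r)² (z(r) = (r + 8)*(r + (-4 + 2*6)) = (8 + r)*(r + (-4 + 12)) = (8 + r)*(r + 8) = (8 + r)*(8 + r) = (8 + r)²)
1/(8658 + 50*(z(2) + 1/(24 + 15))) = 1/(8658 + 50*((64 + 2² + 16*2) + 1/(24 + 15))) = 1/(8658 + 50*((64 + 4 + 32) + 1/39)) = 1/(8658 + 50*(100 + 1/39)) = 1/(8658 + 50*(3901/39)) = 1/(8658 + 195050/39) = 1/(532712/39) = 39/532712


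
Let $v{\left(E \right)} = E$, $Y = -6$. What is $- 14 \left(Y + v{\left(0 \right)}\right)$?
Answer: $84$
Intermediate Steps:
$- 14 \left(Y + v{\left(0 \right)}\right) = - 14 \left(-6 + 0\right) = \left(-14\right) \left(-6\right) = 84$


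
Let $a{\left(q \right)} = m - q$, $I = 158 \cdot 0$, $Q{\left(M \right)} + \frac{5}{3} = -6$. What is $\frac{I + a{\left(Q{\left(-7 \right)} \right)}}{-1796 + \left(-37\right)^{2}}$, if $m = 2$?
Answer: $- \frac{29}{1281} \approx -0.022639$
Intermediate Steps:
$Q{\left(M \right)} = - \frac{23}{3}$ ($Q{\left(M \right)} = - \frac{5}{3} - 6 = - \frac{23}{3}$)
$I = 0$
$a{\left(q \right)} = 2 - q$
$\frac{I + a{\left(Q{\left(-7 \right)} \right)}}{-1796 + \left(-37\right)^{2}} = \frac{0 + \left(2 - - \frac{23}{3}\right)}{-1796 + \left(-37\right)^{2}} = \frac{0 + \left(2 + \frac{23}{3}\right)}{-1796 + 1369} = \frac{0 + \frac{29}{3}}{-427} = \frac{29}{3} \left(- \frac{1}{427}\right) = - \frac{29}{1281}$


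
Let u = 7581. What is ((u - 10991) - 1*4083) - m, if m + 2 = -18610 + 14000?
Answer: -2881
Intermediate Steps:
m = -4612 (m = -2 + (-18610 + 14000) = -2 - 4610 = -4612)
((u - 10991) - 1*4083) - m = ((7581 - 10991) - 1*4083) - 1*(-4612) = (-3410 - 4083) + 4612 = -7493 + 4612 = -2881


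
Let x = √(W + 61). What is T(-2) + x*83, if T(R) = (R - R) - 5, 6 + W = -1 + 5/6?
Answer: -5 + 83*√1974/6 ≈ 609.61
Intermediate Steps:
W = -37/6 (W = -6 + (-1 + 5/6) = -6 + (-1 + (⅙)*5) = -6 + (-1 + ⅚) = -6 - ⅙ = -37/6 ≈ -6.1667)
T(R) = -5 (T(R) = 0 - 5 = -5)
x = √1974/6 (x = √(-37/6 + 61) = √(329/6) = √1974/6 ≈ 7.4050)
T(-2) + x*83 = -5 + (√1974/6)*83 = -5 + 83*√1974/6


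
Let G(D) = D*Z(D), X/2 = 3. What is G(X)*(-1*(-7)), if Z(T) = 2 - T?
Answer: -168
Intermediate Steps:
X = 6 (X = 2*3 = 6)
G(D) = D*(2 - D)
G(X)*(-1*(-7)) = (6*(2 - 1*6))*(-1*(-7)) = (6*(2 - 6))*7 = (6*(-4))*7 = -24*7 = -168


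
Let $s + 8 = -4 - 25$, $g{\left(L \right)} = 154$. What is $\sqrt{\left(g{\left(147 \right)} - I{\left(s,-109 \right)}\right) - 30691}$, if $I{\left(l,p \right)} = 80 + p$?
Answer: $2 i \sqrt{7627} \approx 174.67 i$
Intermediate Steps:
$s = -37$ ($s = -8 - 29 = -37$)
$\sqrt{\left(g{\left(147 \right)} - I{\left(s,-109 \right)}\right) - 30691} = \sqrt{\left(154 - \left(80 - 109\right)\right) - 30691} = \sqrt{\left(154 - -29\right) - 30691} = \sqrt{\left(154 + 29\right) - 30691} = \sqrt{183 - 30691} = \sqrt{-30508} = 2 i \sqrt{7627}$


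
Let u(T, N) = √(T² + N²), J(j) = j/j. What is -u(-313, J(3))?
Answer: -√97970 ≈ -313.00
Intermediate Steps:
J(j) = 1
u(T, N) = √(N² + T²)
-u(-313, J(3)) = -√(1² + (-313)²) = -√(1 + 97969) = -√97970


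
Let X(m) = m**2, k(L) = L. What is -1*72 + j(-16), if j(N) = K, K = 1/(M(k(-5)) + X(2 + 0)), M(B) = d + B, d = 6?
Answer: -359/5 ≈ -71.800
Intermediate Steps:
M(B) = 6 + B
K = 1/5 (K = 1/((6 - 5) + (2 + 0)**2) = 1/(1 + 2**2) = 1/(1 + 4) = 1/5 ≈ 0.20000)
j(N) = 1/5
-1*72 + j(-16) = -1*72 + 1/5 = -72 + 1/5 = -359/5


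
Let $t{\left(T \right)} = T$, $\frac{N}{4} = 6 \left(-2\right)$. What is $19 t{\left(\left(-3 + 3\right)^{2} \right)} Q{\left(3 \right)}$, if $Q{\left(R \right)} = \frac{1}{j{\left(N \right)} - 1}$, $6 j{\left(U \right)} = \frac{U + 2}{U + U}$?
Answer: $0$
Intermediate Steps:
$N = -48$ ($N = 4 \cdot 6 \left(-2\right) = 4 \left(-12\right) = -48$)
$j{\left(U \right)} = \frac{2 + U}{12 U}$ ($j{\left(U \right)} = \frac{\left(U + 2\right) \frac{1}{U + U}}{6} = \frac{\left(2 + U\right) \frac{1}{2 U}}{6} = \frac{\frac{1}{2} \frac{1}{U} \left(2 + U\right)}{6} = \frac{2 + U}{12 U}$)
$Q{\left(R \right)} = - \frac{288}{265}$ ($Q{\left(R \right)} = \frac{1}{\frac{2 - 48}{12 \left(-48\right)} - 1} = \frac{1}{\frac{1}{12} \left(- \frac{1}{48}\right) \left(-46\right) - 1} = \frac{1}{\frac{23}{288} - 1} = \frac{1}{- \frac{265}{288}} = - \frac{288}{265}$)
$19 t{\left(\left(-3 + 3\right)^{2} \right)} Q{\left(3 \right)} = 19 \left(-3 + 3\right)^{2} \left(- \frac{288}{265}\right) = 19 \cdot 0^{2} \left(- \frac{288}{265}\right) = 19 \cdot 0 \left(- \frac{288}{265}\right) = 0 \left(- \frac{288}{265}\right) = 0$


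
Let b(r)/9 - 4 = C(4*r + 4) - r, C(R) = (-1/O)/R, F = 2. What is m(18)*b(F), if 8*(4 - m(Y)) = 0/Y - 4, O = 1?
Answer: 621/8 ≈ 77.625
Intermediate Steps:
C(R) = -1/R (C(R) = (-1/1)/R = (-1*1)/R = -1/R)
m(Y) = 9/2 (m(Y) = 4 - (0/Y - 4)/8 = 4 - (0 - 4)/8 = 4 - 1/8*(-4) = 4 + 1/2 = 9/2)
b(r) = 36 - 9*r - 9/(4 + 4*r) (b(r) = 36 + 9*(-1/(4*r + 4) - r) = 36 + 9*(-1/(4 + 4*r) - r) = 36 + 9*(-r - 1/(4 + 4*r)) = 36 + (-9*r - 9/(4 + 4*r)) = 36 - 9*r - 9/(4 + 4*r))
m(18)*b(F) = 9*(9*(-1 + 4*(1 + 2)*(4 - 1*2))/(4*(1 + 2)))/2 = 9*((9/4)*(-1 + 4*3*(4 - 2))/3)/2 = 9*((9/4)*(1/3)*(-1 + 4*3*2))/2 = 9*((9/4)*(1/3)*(-1 + 24))/2 = 9*((9/4)*(1/3)*23)/2 = (9/2)*(69/4) = 621/8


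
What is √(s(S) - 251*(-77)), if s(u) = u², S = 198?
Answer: √58531 ≈ 241.93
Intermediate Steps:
√(s(S) - 251*(-77)) = √(198² - 251*(-77)) = √(39204 + 19327) = √58531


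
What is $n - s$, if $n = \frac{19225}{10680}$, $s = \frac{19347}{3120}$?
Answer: $- \frac{1222033}{277680} \approx -4.4009$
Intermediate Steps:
$s = \frac{6449}{1040}$ ($s = 19347 \cdot \frac{1}{3120} = \frac{6449}{1040} \approx 6.201$)
$n = \frac{3845}{2136}$ ($n = 19225 \cdot \frac{1}{10680} = \frac{3845}{2136} \approx 1.8001$)
$n - s = \frac{3845}{2136} - \frac{6449}{1040} = - \frac{1222033}{277680}$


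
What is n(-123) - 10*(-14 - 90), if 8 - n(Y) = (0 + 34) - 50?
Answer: 1064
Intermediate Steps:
n(Y) = 24 (n(Y) = 8 - ((0 + 34) - 50) = 8 - (34 - 50) = 8 - 1*(-16) = 8 + 16 = 24)
n(-123) - 10*(-14 - 90) = 24 - 10*(-14 - 90) = 24 - 10*(-104) = 24 - 1*(-1040) = 24 + 1040 = 1064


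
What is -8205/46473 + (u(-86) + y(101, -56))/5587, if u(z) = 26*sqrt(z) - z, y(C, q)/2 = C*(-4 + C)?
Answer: 289582435/86548217 + 26*I*sqrt(86)/5587 ≈ 3.3459 + 0.043156*I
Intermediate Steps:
y(C, q) = 2*C*(-4 + C) (y(C, q) = 2*(C*(-4 + C)) = 2*C*(-4 + C))
u(z) = -z + 26*sqrt(z)
-8205/46473 + (u(-86) + y(101, -56))/5587 = -8205/46473 + ((-1*(-86) + 26*sqrt(-86)) + 2*101*(-4 + 101))/5587 = -8205*1/46473 + ((86 + 26*(I*sqrt(86))) + 2*101*97)*(1/5587) = -2735/15491 + ((86 + 26*I*sqrt(86)) + 19594)*(1/5587) = -2735/15491 + (19680 + 26*I*sqrt(86))*(1/5587) = -2735/15491 + (19680/5587 + 26*I*sqrt(86)/5587) = 289582435/86548217 + 26*I*sqrt(86)/5587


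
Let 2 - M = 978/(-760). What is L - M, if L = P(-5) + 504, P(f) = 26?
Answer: 200151/380 ≈ 526.71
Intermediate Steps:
M = 1249/380 (M = 2 - 978/(-760) = 2 - 978*(-1)/760 = 2 - 1*(-489/380) = 2 + 489/380 = 1249/380 ≈ 3.2868)
L = 530 (L = 26 + 504 = 530)
L - M = 530 - 1*1249/380 = 530 - 1249/380 = 200151/380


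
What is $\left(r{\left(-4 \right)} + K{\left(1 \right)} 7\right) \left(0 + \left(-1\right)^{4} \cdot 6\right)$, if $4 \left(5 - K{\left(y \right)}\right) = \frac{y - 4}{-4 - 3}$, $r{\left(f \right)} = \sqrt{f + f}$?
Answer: $\frac{411}{2} + 12 i \sqrt{2} \approx 205.5 + 16.971 i$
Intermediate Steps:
$r{\left(f \right)} = \sqrt{2} \sqrt{f}$ ($r{\left(f \right)} = \sqrt{2 f} = \sqrt{2} \sqrt{f}$)
$K{\left(y \right)} = \frac{34}{7} + \frac{y}{28}$ ($K{\left(y \right)} = 5 - \frac{\left(y - 4\right) \frac{1}{-4 - 3}}{4} = 5 - \frac{\left(-4 + y\right) \frac{1}{-7}}{4} = 5 - \frac{\left(-4 + y\right) \left(- \frac{1}{7}\right)}{4} = 5 - \frac{\frac{4}{7} - \frac{y}{7}}{4} = 5 + \left(- \frac{1}{7} + \frac{y}{28}\right) = \frac{34}{7} + \frac{y}{28}$)
$\left(r{\left(-4 \right)} + K{\left(1 \right)} 7\right) \left(0 + \left(-1\right)^{4} \cdot 6\right) = \left(\sqrt{2} \sqrt{-4} + \left(\frac{34}{7} + \frac{1}{28} \cdot 1\right) 7\right) \left(0 + \left(-1\right)^{4} \cdot 6\right) = \left(\sqrt{2} \cdot 2 i + \left(\frac{34}{7} + \frac{1}{28}\right) 7\right) \left(0 + 1 \cdot 6\right) = \left(2 i \sqrt{2} + \frac{137}{28} \cdot 7\right) \left(0 + 6\right) = \left(2 i \sqrt{2} + \frac{137}{4}\right) 6 = \left(\frac{137}{4} + 2 i \sqrt{2}\right) 6 = \frac{411}{2} + 12 i \sqrt{2}$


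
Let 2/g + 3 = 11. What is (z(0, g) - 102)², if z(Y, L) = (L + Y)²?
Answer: 2660161/256 ≈ 10391.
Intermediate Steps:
g = ¼ (g = 2/(-3 + 11) = 2/8 = 2*(⅛) = ¼ ≈ 0.25000)
(z(0, g) - 102)² = ((¼ + 0)² - 102)² = ((¼)² - 102)² = (1/16 - 102)² = (-1631/16)² = 2660161/256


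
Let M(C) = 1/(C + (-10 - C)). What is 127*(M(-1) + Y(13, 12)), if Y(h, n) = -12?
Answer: -15367/10 ≈ -1536.7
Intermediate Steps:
M(C) = -⅒ (M(C) = 1/(-10) = -⅒)
127*(M(-1) + Y(13, 12)) = 127*(-⅒ - 12) = 127*(-121/10) = -15367/10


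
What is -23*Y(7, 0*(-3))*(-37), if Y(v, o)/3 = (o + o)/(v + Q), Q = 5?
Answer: 0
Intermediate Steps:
Y(v, o) = 6*o/(5 + v) (Y(v, o) = 3*((o + o)/(v + 5)) = 3*((2*o)/(5 + v)) = 3*(2*o/(5 + v)) = 6*o/(5 + v))
-23*Y(7, 0*(-3))*(-37) = -138*0*(-3)/(5 + 7)*(-37) = -138*0/12*(-37) = -23*0*(-37) = 0*(-37) = 0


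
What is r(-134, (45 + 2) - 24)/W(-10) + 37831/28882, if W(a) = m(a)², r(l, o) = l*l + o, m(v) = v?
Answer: 261526289/1444100 ≈ 181.10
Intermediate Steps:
r(l, o) = o + l² (r(l, o) = l² + o = o + l²)
W(a) = a²
r(-134, (45 + 2) - 24)/W(-10) + 37831/28882 = (((45 + 2) - 24) + (-134)²)/((-10)²) + 37831/28882 = ((47 - 24) + 17956)/100 + 37831*(1/28882) = (23 + 17956)*(1/100) + 37831/28882 = 17979*(1/100) + 37831/28882 = 17979/100 + 37831/28882 = 261526289/1444100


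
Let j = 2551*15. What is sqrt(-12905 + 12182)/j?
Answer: I*sqrt(723)/38265 ≈ 0.0007027*I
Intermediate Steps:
j = 38265
sqrt(-12905 + 12182)/j = sqrt(-12905 + 12182)/38265 = sqrt(-723)*(1/38265) = (I*sqrt(723))*(1/38265) = I*sqrt(723)/38265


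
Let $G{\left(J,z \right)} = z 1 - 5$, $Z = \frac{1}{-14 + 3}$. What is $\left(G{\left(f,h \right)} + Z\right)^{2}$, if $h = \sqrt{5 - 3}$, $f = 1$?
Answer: $\frac{3378}{121} - \frac{112 \sqrt{2}}{11} \approx 13.518$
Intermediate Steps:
$Z = - \frac{1}{11}$ ($Z = \frac{1}{-11} = - \frac{1}{11} \approx -0.090909$)
$h = \sqrt{2} \approx 1.4142$
$G{\left(J,z \right)} = -5 + z$ ($G{\left(J,z \right)} = z - 5 = -5 + z$)
$\left(G{\left(f,h \right)} + Z\right)^{2} = \left(\left(-5 + \sqrt{2}\right) - \frac{1}{11}\right)^{2} = \left(- \frac{56}{11} + \sqrt{2}\right)^{2}$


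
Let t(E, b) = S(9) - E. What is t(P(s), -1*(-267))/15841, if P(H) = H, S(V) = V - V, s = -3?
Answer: 3/15841 ≈ 0.00018938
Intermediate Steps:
S(V) = 0
t(E, b) = -E (t(E, b) = 0 - E = -E)
t(P(s), -1*(-267))/15841 = -1*(-3)/15841 = 3*(1/15841) = 3/15841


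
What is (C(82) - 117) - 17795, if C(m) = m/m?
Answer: -17911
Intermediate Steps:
C(m) = 1
(C(82) - 117) - 17795 = (1 - 117) - 17795 = -116 - 17795 = -17911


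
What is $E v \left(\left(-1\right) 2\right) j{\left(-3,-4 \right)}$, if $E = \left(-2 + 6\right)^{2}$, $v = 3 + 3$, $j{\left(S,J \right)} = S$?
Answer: $576$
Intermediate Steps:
$v = 6$
$E = 16$ ($E = 4^{2} = 16$)
$E v \left(\left(-1\right) 2\right) j{\left(-3,-4 \right)} = 16 \cdot 6 \left(\left(-1\right) 2\right) \left(-3\right) = 16 \cdot 6 \left(-2\right) \left(-3\right) = 16 \left(\left(-12\right) \left(-3\right)\right) = 16 \cdot 36 = 576$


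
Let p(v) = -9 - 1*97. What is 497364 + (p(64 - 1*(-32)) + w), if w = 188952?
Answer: 686210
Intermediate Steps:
p(v) = -106 (p(v) = -9 - 97 = -106)
497364 + (p(64 - 1*(-32)) + w) = 497364 + (-106 + 188952) = 497364 + 188846 = 686210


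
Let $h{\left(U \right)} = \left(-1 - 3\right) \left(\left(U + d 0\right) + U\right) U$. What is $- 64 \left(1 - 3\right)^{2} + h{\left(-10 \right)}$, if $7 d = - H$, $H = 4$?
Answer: $-1056$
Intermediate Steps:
$d = - \frac{4}{7}$ ($d = \frac{\left(-1\right) 4}{7} = \frac{1}{7} \left(-4\right) = - \frac{4}{7} \approx -0.57143$)
$h{\left(U \right)} = - 8 U^{2}$ ($h{\left(U \right)} = \left(-1 - 3\right) \left(\left(U - 0\right) + U\right) U = - 4 \left(\left(U + 0\right) + U\right) U = - 4 \left(U + U\right) U = - 4 \cdot 2 U U = - 8 U U = - 8 U^{2}$)
$- 64 \left(1 - 3\right)^{2} + h{\left(-10 \right)} = - 64 \left(1 - 3\right)^{2} - 8 \left(-10\right)^{2} = - 64 \left(-2\right)^{2} - 800 = \left(-64\right) 4 - 800 = -256 - 800 = -1056$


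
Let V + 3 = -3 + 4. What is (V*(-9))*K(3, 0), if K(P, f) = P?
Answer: 54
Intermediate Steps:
V = -2 (V = -3 + (-3 + 4) = -3 + 1 = -2)
(V*(-9))*K(3, 0) = -2*(-9)*3 = 18*3 = 54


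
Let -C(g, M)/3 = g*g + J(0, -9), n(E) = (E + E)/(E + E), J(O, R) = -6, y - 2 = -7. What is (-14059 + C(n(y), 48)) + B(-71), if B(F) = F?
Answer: -14115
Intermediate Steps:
y = -5 (y = 2 - 7 = -5)
n(E) = 1 (n(E) = (2*E)/((2*E)) = (2*E)*(1/(2*E)) = 1)
C(g, M) = 18 - 3*g² (C(g, M) = -3*(g*g - 6) = -3*(g² - 6) = -3*(-6 + g²) = 18 - 3*g²)
(-14059 + C(n(y), 48)) + B(-71) = (-14059 + (18 - 3*1²)) - 71 = (-14059 + (18 - 3*1)) - 71 = (-14059 + (18 - 3)) - 71 = (-14059 + 15) - 71 = -14044 - 71 = -14115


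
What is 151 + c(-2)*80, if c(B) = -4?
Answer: -169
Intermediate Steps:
151 + c(-2)*80 = 151 - 4*80 = 151 - 320 = -169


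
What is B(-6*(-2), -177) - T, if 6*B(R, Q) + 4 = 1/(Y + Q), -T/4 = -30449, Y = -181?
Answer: -261619241/2148 ≈ -1.2180e+5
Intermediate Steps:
T = 121796 (T = -4*(-30449) = 121796)
B(R, Q) = -⅔ + 1/(6*(-181 + Q))
B(-6*(-2), -177) - T = (725 - 4*(-177))/(6*(-181 - 177)) - 1*121796 = (⅙)*(725 + 708)/(-358) - 121796 = (⅙)*(-1/358)*1433 - 121796 = -1433/2148 - 121796 = -261619241/2148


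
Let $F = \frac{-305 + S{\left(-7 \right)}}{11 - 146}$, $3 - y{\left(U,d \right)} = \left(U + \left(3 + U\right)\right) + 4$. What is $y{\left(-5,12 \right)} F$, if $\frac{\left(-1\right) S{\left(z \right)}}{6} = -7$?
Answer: $\frac{526}{45} \approx 11.689$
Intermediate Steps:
$S{\left(z \right)} = 42$ ($S{\left(z \right)} = \left(-6\right) \left(-7\right) = 42$)
$y{\left(U,d \right)} = -4 - 2 U$ ($y{\left(U,d \right)} = 3 - \left(\left(U + \left(3 + U\right)\right) + 4\right) = 3 - \left(\left(3 + 2 U\right) + 4\right) = 3 - \left(7 + 2 U\right) = -4 - 2 U$)
$F = \frac{263}{135}$ ($F = \frac{-305 + 42}{11 - 146} = - \frac{263}{-135} = \left(-263\right) \left(- \frac{1}{135}\right) = \frac{263}{135} \approx 1.9481$)
$y{\left(-5,12 \right)} F = \left(-4 - -10\right) \frac{263}{135} = \left(-4 + 10\right) \frac{263}{135} = 6 \cdot \frac{263}{135} = \frac{526}{45}$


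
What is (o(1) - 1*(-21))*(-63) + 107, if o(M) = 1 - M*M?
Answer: -1216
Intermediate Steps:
o(M) = 1 - M²
(o(1) - 1*(-21))*(-63) + 107 = ((1 - 1*1²) - 1*(-21))*(-63) + 107 = ((1 - 1*1) + 21)*(-63) + 107 = ((1 - 1) + 21)*(-63) + 107 = (0 + 21)*(-63) + 107 = 21*(-63) + 107 = -1323 + 107 = -1216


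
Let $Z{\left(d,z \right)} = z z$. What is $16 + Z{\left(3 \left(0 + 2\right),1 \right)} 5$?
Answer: $21$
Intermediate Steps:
$Z{\left(d,z \right)} = z^{2}$
$16 + Z{\left(3 \left(0 + 2\right),1 \right)} 5 = 16 + 1^{2} \cdot 5 = 16 + 1 \cdot 5 = 16 + 5 = 21$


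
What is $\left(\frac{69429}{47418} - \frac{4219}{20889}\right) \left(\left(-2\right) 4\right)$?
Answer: $- \frac{1666994452}{165085767} \approx -10.098$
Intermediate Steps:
$\left(\frac{69429}{47418} - \frac{4219}{20889}\right) \left(\left(-2\right) 4\right) = \left(69429 \cdot \frac{1}{47418} - \frac{4219}{20889}\right) \left(-8\right) = \left(\frac{23143}{15806} - \frac{4219}{20889}\right) \left(-8\right) = \frac{416748613}{330171534} \left(-8\right) = - \frac{1666994452}{165085767}$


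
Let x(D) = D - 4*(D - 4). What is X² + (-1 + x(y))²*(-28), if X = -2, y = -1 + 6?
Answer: 4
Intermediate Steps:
y = 5
x(D) = 16 - 3*D (x(D) = D - 4*(-4 + D) = D + (16 - 4*D) = 16 - 3*D)
X² + (-1 + x(y))²*(-28) = (-2)² + (-1 + (16 - 3*5))²*(-28) = 4 + (-1 + (16 - 15))²*(-28) = 4 + (-1 + 1)²*(-28) = 4 + 0²*(-28) = 4 + 0*(-28) = 4 + 0 = 4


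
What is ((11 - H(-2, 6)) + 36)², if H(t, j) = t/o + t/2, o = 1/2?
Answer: 2704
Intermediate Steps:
o = ½ ≈ 0.50000
H(t, j) = 5*t/2 (H(t, j) = t/(½) + t/2 = t*2 + t*(½) = 2*t + t/2 = 5*t/2)
((11 - H(-2, 6)) + 36)² = ((11 - 5*(-2)/2) + 36)² = ((11 - 1*(-5)) + 36)² = ((11 + 5) + 36)² = (16 + 36)² = 52² = 2704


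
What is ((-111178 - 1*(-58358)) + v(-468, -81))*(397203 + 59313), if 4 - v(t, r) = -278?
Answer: -23984437608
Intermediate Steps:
v(t, r) = 282 (v(t, r) = 4 - 1*(-278) = 4 + 278 = 282)
((-111178 - 1*(-58358)) + v(-468, -81))*(397203 + 59313) = ((-111178 - 1*(-58358)) + 282)*(397203 + 59313) = ((-111178 + 58358) + 282)*456516 = (-52820 + 282)*456516 = -52538*456516 = -23984437608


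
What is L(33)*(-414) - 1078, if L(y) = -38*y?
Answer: 518078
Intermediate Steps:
L(33)*(-414) - 1078 = -38*33*(-414) - 1078 = -1254*(-414) - 1078 = 519156 - 1078 = 518078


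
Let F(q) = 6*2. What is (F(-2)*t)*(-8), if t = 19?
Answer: -1824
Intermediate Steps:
F(q) = 12
(F(-2)*t)*(-8) = (12*19)*(-8) = 228*(-8) = -1824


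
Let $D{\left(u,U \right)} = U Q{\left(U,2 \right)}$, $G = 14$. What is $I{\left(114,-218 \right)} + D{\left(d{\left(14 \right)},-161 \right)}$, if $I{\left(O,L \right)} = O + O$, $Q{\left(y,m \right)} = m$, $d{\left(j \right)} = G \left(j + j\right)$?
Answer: $-94$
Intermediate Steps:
$d{\left(j \right)} = 28 j$ ($d{\left(j \right)} = 14 \left(j + j\right) = 14 \cdot 2 j = 28 j$)
$I{\left(O,L \right)} = 2 O$
$D{\left(u,U \right)} = 2 U$ ($D{\left(u,U \right)} = U 2 = 2 U$)
$I{\left(114,-218 \right)} + D{\left(d{\left(14 \right)},-161 \right)} = 2 \cdot 114 + 2 \left(-161\right) = 228 - 322 = -94$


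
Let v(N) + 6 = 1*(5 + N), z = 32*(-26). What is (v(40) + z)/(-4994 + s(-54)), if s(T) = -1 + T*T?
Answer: 793/2079 ≈ 0.38143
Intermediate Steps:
z = -832
s(T) = -1 + T²
v(N) = -1 + N (v(N) = -6 + 1*(5 + N) = -6 + (5 + N) = -1 + N)
(v(40) + z)/(-4994 + s(-54)) = ((-1 + 40) - 832)/(-4994 + (-1 + (-54)²)) = (39 - 832)/(-4994 + (-1 + 2916)) = -793/(-4994 + 2915) = -793/(-2079) = -793*(-1/2079) = 793/2079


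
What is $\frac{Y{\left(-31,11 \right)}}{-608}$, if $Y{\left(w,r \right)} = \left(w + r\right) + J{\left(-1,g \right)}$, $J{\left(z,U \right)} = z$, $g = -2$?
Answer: $\frac{21}{608} \approx 0.034539$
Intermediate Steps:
$Y{\left(w,r \right)} = -1 + r + w$ ($Y{\left(w,r \right)} = \left(w + r\right) - 1 = \left(r + w\right) - 1 = -1 + r + w$)
$\frac{Y{\left(-31,11 \right)}}{-608} = \frac{-1 + 11 - 31}{-608} = \left(-21\right) \left(- \frac{1}{608}\right) = \frac{21}{608}$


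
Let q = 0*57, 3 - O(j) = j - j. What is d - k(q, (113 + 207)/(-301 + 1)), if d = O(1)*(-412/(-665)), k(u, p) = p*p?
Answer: 21572/29925 ≈ 0.72087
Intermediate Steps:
O(j) = 3 (O(j) = 3 - (j - j) = 3 - 1*0 = 3 + 0 = 3)
q = 0
k(u, p) = p²
d = 1236/665 (d = 3*(-412/(-665)) = 3*(-412*(-1/665)) = 3*(412/665) = 1236/665 ≈ 1.8586)
d - k(q, (113 + 207)/(-301 + 1)) = 1236/665 - ((113 + 207)/(-301 + 1))² = 1236/665 - (320/(-300))² = 1236/665 - (320*(-1/300))² = 1236/665 - (-16/15)² = 1236/665 - 1*256/225 = 1236/665 - 256/225 = 21572/29925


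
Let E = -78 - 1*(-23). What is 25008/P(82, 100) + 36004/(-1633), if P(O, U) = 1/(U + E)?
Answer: 1837676876/1633 ≈ 1.1253e+6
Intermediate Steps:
E = -55 (E = -78 + 23 = -55)
P(O, U) = 1/(-55 + U) (P(O, U) = 1/(U - 55) = 1/(-55 + U))
25008/P(82, 100) + 36004/(-1633) = 25008/(1/(-55 + 100)) + 36004/(-1633) = 25008/(1/45) + 36004*(-1/1633) = 25008/(1/45) - 36004/1633 = 25008*45 - 36004/1633 = 1125360 - 36004/1633 = 1837676876/1633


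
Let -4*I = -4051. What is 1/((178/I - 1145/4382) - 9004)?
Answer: -17751482/159835862339 ≈ -0.00011106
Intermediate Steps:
I = 4051/4 (I = -¼*(-4051) = 4051/4 ≈ 1012.8)
1/((178/I - 1145/4382) - 9004) = 1/((178/(4051/4) - 1145/4382) - 9004) = 1/((178*(4/4051) - 1145*1/4382) - 9004) = 1/((712/4051 - 1145/4382) - 9004) = 1/(-1518411/17751482 - 9004) = 1/(-159835862339/17751482) = -17751482/159835862339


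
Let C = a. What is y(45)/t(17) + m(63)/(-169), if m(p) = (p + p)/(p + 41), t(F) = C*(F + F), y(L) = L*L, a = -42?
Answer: -372618/261443 ≈ -1.4252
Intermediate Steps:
C = -42
y(L) = L²
t(F) = -84*F (t(F) = -42*(F + F) = -84*F)
m(p) = 2*p/(41 + p) (m(p) = (2*p)/(41 + p) = 2*p/(41 + p))
y(45)/t(17) + m(63)/(-169) = 45²/((-84*17)) + (2*63/(41 + 63))/(-169) = 2025/(-1428) + (2*63/104)*(-1/169) = 2025*(-1/1428) + (2*63*(1/104))*(-1/169) = -675/476 + (63/52)*(-1/169) = -675/476 - 63/8788 = -372618/261443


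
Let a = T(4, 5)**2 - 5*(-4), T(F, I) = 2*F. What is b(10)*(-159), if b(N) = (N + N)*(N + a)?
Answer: -298920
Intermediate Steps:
a = 84 (a = (2*4)**2 - 5*(-4) = 8**2 + 20 = 64 + 20 = 84)
b(N) = 2*N*(84 + N) (b(N) = (N + N)*(N + 84) = (2*N)*(84 + N) = 2*N*(84 + N))
b(10)*(-159) = (2*10*(84 + 10))*(-159) = (2*10*94)*(-159) = 1880*(-159) = -298920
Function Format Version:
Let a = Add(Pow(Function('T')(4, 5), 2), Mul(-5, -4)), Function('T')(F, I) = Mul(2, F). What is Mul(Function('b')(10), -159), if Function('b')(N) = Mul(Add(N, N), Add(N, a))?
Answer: -298920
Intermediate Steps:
a = 84 (a = Add(Pow(Mul(2, 4), 2), Mul(-5, -4)) = Add(Pow(8, 2), 20) = Add(64, 20) = 84)
Function('b')(N) = Mul(2, N, Add(84, N)) (Function('b')(N) = Mul(Add(N, N), Add(N, 84)) = Mul(Mul(2, N), Add(84, N)) = Mul(2, N, Add(84, N)))
Mul(Function('b')(10), -159) = Mul(Mul(2, 10, Add(84, 10)), -159) = Mul(Mul(2, 10, 94), -159) = Mul(1880, -159) = -298920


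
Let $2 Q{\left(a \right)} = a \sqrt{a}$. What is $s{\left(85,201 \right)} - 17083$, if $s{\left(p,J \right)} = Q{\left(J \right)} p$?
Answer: $-17083 + \frac{17085 \sqrt{201}}{2} \approx 1.0403 \cdot 10^{5}$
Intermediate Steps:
$Q{\left(a \right)} = \frac{a^{\frac{3}{2}}}{2}$ ($Q{\left(a \right)} = \frac{a \sqrt{a}}{2} = \frac{a^{\frac{3}{2}}}{2}$)
$s{\left(p,J \right)} = \frac{p J^{\frac{3}{2}}}{2}$ ($s{\left(p,J \right)} = \frac{J^{\frac{3}{2}}}{2} p = \frac{p J^{\frac{3}{2}}}{2}$)
$s{\left(85,201 \right)} - 17083 = \frac{1}{2} \cdot 85 \cdot 201^{\frac{3}{2}} - 17083 = \frac{1}{2} \cdot 85 \cdot 201 \sqrt{201} - 17083 = \frac{17085 \sqrt{201}}{2} - 17083 = -17083 + \frac{17085 \sqrt{201}}{2}$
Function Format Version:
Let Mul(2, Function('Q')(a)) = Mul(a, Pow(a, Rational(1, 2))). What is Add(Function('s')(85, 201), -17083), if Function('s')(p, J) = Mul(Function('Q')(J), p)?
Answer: Add(-17083, Mul(Rational(17085, 2), Pow(201, Rational(1, 2)))) ≈ 1.0403e+5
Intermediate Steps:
Function('Q')(a) = Mul(Rational(1, 2), Pow(a, Rational(3, 2))) (Function('Q')(a) = Mul(Rational(1, 2), Mul(a, Pow(a, Rational(1, 2)))) = Mul(Rational(1, 2), Pow(a, Rational(3, 2))))
Function('s')(p, J) = Mul(Rational(1, 2), p, Pow(J, Rational(3, 2))) (Function('s')(p, J) = Mul(Mul(Rational(1, 2), Pow(J, Rational(3, 2))), p) = Mul(Rational(1, 2), p, Pow(J, Rational(3, 2))))
Add(Function('s')(85, 201), -17083) = Add(Mul(Rational(1, 2), 85, Pow(201, Rational(3, 2))), -17083) = Add(Mul(Rational(1, 2), 85, Mul(201, Pow(201, Rational(1, 2)))), -17083) = Add(Mul(Rational(17085, 2), Pow(201, Rational(1, 2))), -17083) = Add(-17083, Mul(Rational(17085, 2), Pow(201, Rational(1, 2))))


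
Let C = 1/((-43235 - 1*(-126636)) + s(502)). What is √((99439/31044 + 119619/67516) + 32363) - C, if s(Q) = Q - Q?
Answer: -1/83401 + √555449169265914398358/130997919 ≈ 179.91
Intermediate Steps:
s(Q) = 0
C = 1/83401 (C = 1/((-43235 - 1*(-126636)) + 0) = 1/((-43235 + 126636) + 0) = 1/(83401 + 0) = 1/83401 ≈ 1.1990e-5)
√((99439/31044 + 119619/67516) + 32363) - C = √((99439/31044 + 119619/67516) + 32363) - 1*1/83401 = √((99439*(1/31044) + 119619*(1/67516)) + 32363) - 1/83401 = √((99439/31044 + 119619/67516) + 32363) - 1/83401 = √(651698485/130997919 + 32363) - 1/83401 = √(4240137351082/130997919) - 1/83401 = √555449169265914398358/130997919 - 1/83401 = -1/83401 + √555449169265914398358/130997919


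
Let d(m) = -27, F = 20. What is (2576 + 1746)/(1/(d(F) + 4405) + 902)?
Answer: 18921716/3948957 ≈ 4.7916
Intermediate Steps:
(2576 + 1746)/(1/(d(F) + 4405) + 902) = (2576 + 1746)/(1/(-27 + 4405) + 902) = 4322/(1/4378 + 902) = 4322/(3948957/4378) = 4322*(4378/3948957) = 18921716/3948957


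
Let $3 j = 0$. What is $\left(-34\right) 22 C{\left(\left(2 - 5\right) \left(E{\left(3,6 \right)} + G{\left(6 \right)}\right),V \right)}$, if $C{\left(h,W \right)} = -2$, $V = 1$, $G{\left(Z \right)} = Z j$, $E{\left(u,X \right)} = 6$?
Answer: $1496$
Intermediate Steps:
$j = 0$ ($j = \frac{1}{3} \cdot 0 = 0$)
$G{\left(Z \right)} = 0$ ($G{\left(Z \right)} = Z 0 = 0$)
$\left(-34\right) 22 C{\left(\left(2 - 5\right) \left(E{\left(3,6 \right)} + G{\left(6 \right)}\right),V \right)} = \left(-34\right) 22 \left(-2\right) = \left(-748\right) \left(-2\right) = 1496$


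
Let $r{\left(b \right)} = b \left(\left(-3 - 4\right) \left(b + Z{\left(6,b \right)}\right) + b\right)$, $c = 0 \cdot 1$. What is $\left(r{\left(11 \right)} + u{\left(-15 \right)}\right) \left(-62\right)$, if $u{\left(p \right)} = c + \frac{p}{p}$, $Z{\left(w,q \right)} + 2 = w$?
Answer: $64046$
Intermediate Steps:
$Z{\left(w,q \right)} = -2 + w$
$c = 0$
$u{\left(p \right)} = 1$ ($u{\left(p \right)} = 0 + \frac{p}{p} = 0 + 1 = 1$)
$r{\left(b \right)} = b \left(-28 - 6 b\right)$ ($r{\left(b \right)} = b \left(\left(-3 - 4\right) \left(b + \left(-2 + 6\right)\right) + b\right) = b \left(- 7 \left(b + 4\right) + b\right) = b \left(- 7 \left(4 + b\right) + b\right) = b \left(\left(-28 - 7 b\right) + b\right) = b \left(-28 - 6 b\right)$)
$\left(r{\left(11 \right)} + u{\left(-15 \right)}\right) \left(-62\right) = \left(\left(-2\right) 11 \left(14 + 3 \cdot 11\right) + 1\right) \left(-62\right) = \left(\left(-2\right) 11 \left(14 + 33\right) + 1\right) \left(-62\right) = \left(\left(-2\right) 11 \cdot 47 + 1\right) \left(-62\right) = \left(-1034 + 1\right) \left(-62\right) = \left(-1033\right) \left(-62\right) = 64046$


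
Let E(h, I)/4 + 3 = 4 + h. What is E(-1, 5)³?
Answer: 0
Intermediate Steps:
E(h, I) = 4 + 4*h (E(h, I) = -12 + 4*(4 + h) = -12 + (16 + 4*h) = 4 + 4*h)
E(-1, 5)³ = (4 + 4*(-1))³ = (4 - 4)³ = 0³ = 0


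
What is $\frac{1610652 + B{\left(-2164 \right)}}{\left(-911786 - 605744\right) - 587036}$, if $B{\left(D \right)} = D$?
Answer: $- \frac{804244}{1052283} \approx -0.76429$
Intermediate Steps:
$\frac{1610652 + B{\left(-2164 \right)}}{\left(-911786 - 605744\right) - 587036} = \frac{1610652 - 2164}{\left(-911786 - 605744\right) - 587036} = \frac{1608488}{-1517530 - 587036} = \frac{1608488}{-2104566} = 1608488 \left(- \frac{1}{2104566}\right) = - \frac{804244}{1052283}$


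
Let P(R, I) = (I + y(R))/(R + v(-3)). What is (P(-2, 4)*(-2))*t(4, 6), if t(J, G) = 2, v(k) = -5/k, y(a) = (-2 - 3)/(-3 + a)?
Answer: 60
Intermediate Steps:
y(a) = -5/(-3 + a)
P(R, I) = (I - 5/(-3 + R))/(5/3 + R) (P(R, I) = (I - 5/(-3 + R))/(R - 5/(-3)) = (I - 5/(-3 + R))/(R - 5*(-⅓)) = (I - 5/(-3 + R))/(R + 5/3) = (I - 5/(-3 + R))/(5/3 + R))
(P(-2, 4)*(-2))*t(4, 6) = ((3*(-5 + 4*(-3 - 2))/((-3 - 2)*(5 + 3*(-2))))*(-2))*2 = ((3*(-5 + 4*(-5))/(-5*(5 - 6)))*(-2))*2 = ((3*(-⅕)*(-5 - 20)/(-1))*(-2))*2 = ((3*(-⅕)*(-1)*(-25))*(-2))*2 = -15*(-2)*2 = 30*2 = 60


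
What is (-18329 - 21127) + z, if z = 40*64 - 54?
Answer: -36950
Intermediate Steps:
z = 2506 (z = 2560 - 54 = 2506)
(-18329 - 21127) + z = (-18329 - 21127) + 2506 = -39456 + 2506 = -36950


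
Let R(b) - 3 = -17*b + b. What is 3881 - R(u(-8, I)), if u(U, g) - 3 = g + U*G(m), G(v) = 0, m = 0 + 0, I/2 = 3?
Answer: 4022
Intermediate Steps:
I = 6 (I = 2*3 = 6)
m = 0
u(U, g) = 3 + g (u(U, g) = 3 + (g + U*0) = 3 + (g + 0) = 3 + g)
R(b) = 3 - 16*b (R(b) = 3 + (-17*b + b) = 3 - 16*b)
3881 - R(u(-8, I)) = 3881 - (3 - 16*(3 + 6)) = 3881 - (3 - 16*9) = 3881 - (3 - 144) = 3881 - 1*(-141) = 3881 + 141 = 4022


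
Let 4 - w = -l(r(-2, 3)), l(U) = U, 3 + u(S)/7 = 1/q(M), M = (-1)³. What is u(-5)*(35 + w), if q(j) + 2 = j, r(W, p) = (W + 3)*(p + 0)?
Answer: -980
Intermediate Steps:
M = -1
r(W, p) = p*(3 + W) (r(W, p) = (3 + W)*p = p*(3 + W))
q(j) = -2 + j
u(S) = -70/3 (u(S) = -21 + 7/(-2 - 1) = -21 + 7/(-3) = -21 + 7*(-⅓) = -21 - 7/3 = -70/3)
w = 7 (w = 4 - (-1)*3*(3 - 2) = 4 - (-1)*3*1 = 4 - (-1)*3 = 4 - 1*(-3) = 4 + 3 = 7)
u(-5)*(35 + w) = -70*(35 + 7)/3 = -70/3*42 = -980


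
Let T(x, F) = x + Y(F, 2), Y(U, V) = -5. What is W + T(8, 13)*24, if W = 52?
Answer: 124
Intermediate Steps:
T(x, F) = -5 + x (T(x, F) = x - 5 = -5 + x)
W + T(8, 13)*24 = 52 + (-5 + 8)*24 = 52 + 3*24 = 52 + 72 = 124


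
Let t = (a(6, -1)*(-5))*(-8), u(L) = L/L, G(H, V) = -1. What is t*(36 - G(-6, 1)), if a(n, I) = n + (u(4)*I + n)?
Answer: 16280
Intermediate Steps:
u(L) = 1
a(n, I) = I + 2*n (a(n, I) = n + (1*I + n) = n + (I + n) = I + 2*n)
t = 440 (t = ((-1 + 2*6)*(-5))*(-8) = ((-1 + 12)*(-5))*(-8) = (11*(-5))*(-8) = -55*(-8) = 440)
t*(36 - G(-6, 1)) = 440*(36 - 1*(-1)) = 440*(36 + 1) = 440*37 = 16280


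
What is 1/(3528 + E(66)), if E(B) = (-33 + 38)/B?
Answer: 66/232853 ≈ 0.00028344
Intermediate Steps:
E(B) = 5/B
1/(3528 + E(66)) = 1/(3528 + 5/66) = 1/(232853/66) = 66/232853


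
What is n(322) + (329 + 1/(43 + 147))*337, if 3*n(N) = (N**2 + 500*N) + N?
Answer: 113549761/570 ≈ 1.9921e+5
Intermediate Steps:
n(N) = 167*N + N**2/3 (n(N) = ((N**2 + 500*N) + N)/3 = (N**2 + 501*N)/3 = 167*N + N**2/3)
n(322) + (329 + 1/(43 + 147))*337 = (1/3)*322*(501 + 322) + (329 + 1/(43 + 147))*337 = (1/3)*322*823 + (329 + 1/190)*337 = 265006/3 + (329 + 1/190)*337 = 265006/3 + (62511/190)*337 = 265006/3 + 21066207/190 = 113549761/570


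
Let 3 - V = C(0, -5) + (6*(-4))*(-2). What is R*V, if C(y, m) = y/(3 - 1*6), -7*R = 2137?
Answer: 96165/7 ≈ 13738.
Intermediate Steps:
R = -2137/7 (R = -⅐*2137 = -2137/7 ≈ -305.29)
C(y, m) = -y/3 (C(y, m) = y/(3 - 6) = y/(-3) = y*(-⅓) = -y/3)
V = -45 (V = 3 - (-⅓*0 + (6*(-4))*(-2)) = 3 - (0 - 24*(-2)) = 3 - (0 + 48) = 3 - 1*48 = 3 - 48 = -45)
R*V = -2137/7*(-45) = 96165/7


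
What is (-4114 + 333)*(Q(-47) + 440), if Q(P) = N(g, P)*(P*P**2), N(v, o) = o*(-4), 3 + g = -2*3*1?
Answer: 73798631804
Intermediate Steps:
g = -9 (g = -3 - 2*3*1 = -3 - 6*1 = -3 - 6 = -9)
N(v, o) = -4*o
Q(P) = -4*P**4 (Q(P) = (-4*P)*(P*P**2) = (-4*P)*P**3 = -4*P**4)
(-4114 + 333)*(Q(-47) + 440) = (-4114 + 333)*(-4*(-47)**4 + 440) = -3781*(-4*4879681 + 440) = -3781*(-19518724 + 440) = -3781*(-19518284) = 73798631804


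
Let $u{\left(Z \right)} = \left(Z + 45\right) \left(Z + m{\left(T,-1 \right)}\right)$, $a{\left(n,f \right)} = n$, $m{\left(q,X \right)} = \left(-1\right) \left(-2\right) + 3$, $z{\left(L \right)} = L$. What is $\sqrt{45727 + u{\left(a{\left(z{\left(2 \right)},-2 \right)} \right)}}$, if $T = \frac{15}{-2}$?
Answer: $2 \sqrt{11514} \approx 214.61$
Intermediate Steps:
$T = - \frac{15}{2}$ ($T = 15 \left(- \frac{1}{2}\right) = - \frac{15}{2} \approx -7.5$)
$m{\left(q,X \right)} = 5$ ($m{\left(q,X \right)} = 2 + 3 = 5$)
$u{\left(Z \right)} = \left(5 + Z\right) \left(45 + Z\right)$ ($u{\left(Z \right)} = \left(Z + 45\right) \left(Z + 5\right) = \left(45 + Z\right) \left(5 + Z\right) = \left(5 + Z\right) \left(45 + Z\right)$)
$\sqrt{45727 + u{\left(a{\left(z{\left(2 \right)},-2 \right)} \right)}} = \sqrt{45727 + \left(225 + 2^{2} + 50 \cdot 2\right)} = \sqrt{45727 + \left(225 + 4 + 100\right)} = \sqrt{45727 + 329} = \sqrt{46056} = 2 \sqrt{11514}$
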